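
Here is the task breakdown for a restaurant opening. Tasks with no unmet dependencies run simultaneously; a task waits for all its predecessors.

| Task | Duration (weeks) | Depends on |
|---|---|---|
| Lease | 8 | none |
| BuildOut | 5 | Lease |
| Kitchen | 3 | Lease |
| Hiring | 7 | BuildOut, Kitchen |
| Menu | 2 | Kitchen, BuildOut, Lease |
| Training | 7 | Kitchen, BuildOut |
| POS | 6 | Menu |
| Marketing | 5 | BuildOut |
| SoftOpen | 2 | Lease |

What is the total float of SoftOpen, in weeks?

11

The longest chain is Lease→BuildOut→Menu→POS = 8+5+2+6 = 21; overall finish 21 weeks.
SoftOpen finishes as early as 10 and must finish by 21.
So SoftOpen can slip 21 − 10 = 11 weeks.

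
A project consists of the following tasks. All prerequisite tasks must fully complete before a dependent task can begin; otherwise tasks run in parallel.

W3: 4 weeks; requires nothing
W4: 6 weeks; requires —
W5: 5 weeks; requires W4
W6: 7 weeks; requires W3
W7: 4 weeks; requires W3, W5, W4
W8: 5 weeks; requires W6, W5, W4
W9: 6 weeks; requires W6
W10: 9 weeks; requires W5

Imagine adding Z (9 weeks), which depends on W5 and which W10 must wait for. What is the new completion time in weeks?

Originally the plan takes 20 weeks.
With Z inserted, W10 now waits for max(W5, Z).
New critical path: W4→W5→Z→W10 = 6+5+9+9 = 29 ⇒ 29 weeks.

29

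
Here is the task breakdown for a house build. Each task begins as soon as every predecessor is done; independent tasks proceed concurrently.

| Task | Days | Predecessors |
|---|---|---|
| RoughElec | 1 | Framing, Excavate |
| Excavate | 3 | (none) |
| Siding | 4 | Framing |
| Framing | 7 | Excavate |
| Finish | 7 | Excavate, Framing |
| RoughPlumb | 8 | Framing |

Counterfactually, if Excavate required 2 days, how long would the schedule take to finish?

17

As given, the longest chain is Excavate→Framing→RoughPlumb = 3+7+8 = 18, so the finish is 18 days.
Excavate is on the critical path; changing it to 2 makes that path 17 days.
No other chain overtakes it, so the finish is 17 days.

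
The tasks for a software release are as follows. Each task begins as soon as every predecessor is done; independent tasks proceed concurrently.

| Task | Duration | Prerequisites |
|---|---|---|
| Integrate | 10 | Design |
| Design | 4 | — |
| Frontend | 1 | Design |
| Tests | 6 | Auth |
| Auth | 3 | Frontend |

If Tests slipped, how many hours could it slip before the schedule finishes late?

Design→Frontend→Auth→Tests = 4+1+3+6 = 14 sets the makespan at 14 hours.
The longest chain containing Tests totals 14 hours.
Slack of Tests = 8 − 8 = 0 hours.

0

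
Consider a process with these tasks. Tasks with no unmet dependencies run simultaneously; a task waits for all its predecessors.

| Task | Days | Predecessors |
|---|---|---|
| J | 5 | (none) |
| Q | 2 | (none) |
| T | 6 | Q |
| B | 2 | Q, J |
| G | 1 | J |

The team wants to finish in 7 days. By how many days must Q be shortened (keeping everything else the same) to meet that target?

1

Current finish: 8 days; target: 7.
Q is on every critical path, so each day cut from Q cuts the finish by one (this holds down to a finish of 7).
Need 8 − 7 = 1 day off Q → Q becomes 1 day, finish becomes 7.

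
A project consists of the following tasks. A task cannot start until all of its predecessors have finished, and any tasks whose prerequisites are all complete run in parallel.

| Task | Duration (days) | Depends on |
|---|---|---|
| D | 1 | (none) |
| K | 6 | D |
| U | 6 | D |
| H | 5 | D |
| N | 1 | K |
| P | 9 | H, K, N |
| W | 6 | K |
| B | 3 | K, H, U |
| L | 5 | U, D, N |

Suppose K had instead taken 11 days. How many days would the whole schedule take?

Critical path before the change: D→K→N→P = 1+6+1+9 = 17 giving 17 days.
K is on the critical path; changing it to 11 makes that path 22 days.
No other chain overtakes it, so the finish is 22 days.

22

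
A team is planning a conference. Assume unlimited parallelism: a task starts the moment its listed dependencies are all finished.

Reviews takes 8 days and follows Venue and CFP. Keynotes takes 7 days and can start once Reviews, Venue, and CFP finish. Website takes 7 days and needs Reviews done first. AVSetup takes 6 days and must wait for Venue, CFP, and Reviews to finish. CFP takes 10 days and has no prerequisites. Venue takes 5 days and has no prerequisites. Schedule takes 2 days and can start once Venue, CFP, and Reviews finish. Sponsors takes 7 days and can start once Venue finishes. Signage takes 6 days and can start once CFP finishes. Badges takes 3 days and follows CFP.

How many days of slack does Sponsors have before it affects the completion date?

CFP→Reviews→Keynotes = 10+8+7 = 25 sets the makespan at 25 days.
The longest chain containing Sponsors totals 12 days.
Float = 25 − 12 = 13.

13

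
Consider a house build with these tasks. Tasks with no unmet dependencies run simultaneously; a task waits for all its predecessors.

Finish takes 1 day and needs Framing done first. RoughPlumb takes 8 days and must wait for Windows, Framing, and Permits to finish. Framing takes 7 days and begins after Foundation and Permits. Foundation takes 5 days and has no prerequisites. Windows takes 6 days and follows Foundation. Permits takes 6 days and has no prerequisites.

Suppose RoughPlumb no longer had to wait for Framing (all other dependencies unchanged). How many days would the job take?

19

Original critical path: Permits→Framing→RoughPlumb = 6+7+8 = 21 ⇒ 21 days.
Without Framing→RoughPlumb, RoughPlumb's earliest start moves from 13 to 11.
After: Foundation→Windows→RoughPlumb = 5+6+8 = 19 → 19 days.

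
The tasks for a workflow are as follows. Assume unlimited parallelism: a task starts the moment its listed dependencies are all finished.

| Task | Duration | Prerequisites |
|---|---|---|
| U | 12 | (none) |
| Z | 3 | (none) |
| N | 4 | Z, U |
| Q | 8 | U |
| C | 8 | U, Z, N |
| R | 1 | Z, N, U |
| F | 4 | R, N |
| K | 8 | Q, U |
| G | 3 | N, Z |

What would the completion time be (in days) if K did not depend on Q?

24

Original critical path: U→Q→K = 12+8+8 = 28 ⇒ 28 days.
Without Q→K, K's earliest start moves from 20 to 12.
The longest chain is now U→N→C = 12+4+8 = 24, so the job takes 24 days.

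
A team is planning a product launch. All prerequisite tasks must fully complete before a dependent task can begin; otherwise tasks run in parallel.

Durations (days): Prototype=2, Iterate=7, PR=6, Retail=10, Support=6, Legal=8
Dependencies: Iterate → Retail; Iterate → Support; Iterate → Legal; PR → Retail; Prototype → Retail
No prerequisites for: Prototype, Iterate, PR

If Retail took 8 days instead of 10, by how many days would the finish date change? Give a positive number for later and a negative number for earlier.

-2

Critical path before the change: Iterate→Retail = 7+10 = 17 giving 17 days.
Since Retail is critical, the -2 change carries straight to that chain (now 15 days).
The critical path is still Iterate→Retail; finish is now 15 days.
Change in finish: 15 − 17 = -2 days.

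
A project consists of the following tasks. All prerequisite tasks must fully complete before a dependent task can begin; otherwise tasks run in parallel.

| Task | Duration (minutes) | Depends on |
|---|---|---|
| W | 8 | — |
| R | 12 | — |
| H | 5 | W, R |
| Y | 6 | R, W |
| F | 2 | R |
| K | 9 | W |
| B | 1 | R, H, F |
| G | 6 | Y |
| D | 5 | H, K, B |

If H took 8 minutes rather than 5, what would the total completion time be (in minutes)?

26

Actual critical path: R→Y→G = 12+6+6 = 24 ⇒ 24 minutes.
The longest path through H is only 23 minutes, so H has float 1.
New critical path: R→H→B→D = 12+8+1+5 = 26 ⇒ 26 minutes.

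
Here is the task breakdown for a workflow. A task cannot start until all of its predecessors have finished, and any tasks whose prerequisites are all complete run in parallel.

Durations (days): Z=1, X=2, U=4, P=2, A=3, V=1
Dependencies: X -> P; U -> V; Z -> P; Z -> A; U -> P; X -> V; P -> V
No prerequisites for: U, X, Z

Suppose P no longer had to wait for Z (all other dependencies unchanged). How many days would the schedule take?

Original critical path: U→P→V = 4+2+1 = 7 ⇒ 7 days.
Dropping Z→P doesn't change P's earliest start (4); another predecessor still binds.
The longest chain is now U→P→V = 4+2+1 = 7, so the schedule takes 7 days.

7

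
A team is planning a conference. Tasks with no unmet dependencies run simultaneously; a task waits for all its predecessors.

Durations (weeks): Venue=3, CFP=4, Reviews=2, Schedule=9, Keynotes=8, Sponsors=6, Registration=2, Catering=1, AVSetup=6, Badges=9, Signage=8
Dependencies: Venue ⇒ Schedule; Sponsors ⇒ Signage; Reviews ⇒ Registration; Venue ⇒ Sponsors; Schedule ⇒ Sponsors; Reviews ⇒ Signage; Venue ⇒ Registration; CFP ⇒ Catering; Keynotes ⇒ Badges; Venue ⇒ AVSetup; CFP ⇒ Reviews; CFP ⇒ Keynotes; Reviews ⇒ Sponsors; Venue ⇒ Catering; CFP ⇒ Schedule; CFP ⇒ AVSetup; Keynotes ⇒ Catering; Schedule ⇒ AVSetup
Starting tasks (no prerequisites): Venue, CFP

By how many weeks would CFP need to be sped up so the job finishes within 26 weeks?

Current finish: 27 weeks; target: 26.
CFP is on every critical path, so each week cut from CFP cuts the finish by one (this holds down to a finish of 26).
Need 27 − 26 = 1 week off CFP → CFP becomes 3 weeks, finish becomes 26.

1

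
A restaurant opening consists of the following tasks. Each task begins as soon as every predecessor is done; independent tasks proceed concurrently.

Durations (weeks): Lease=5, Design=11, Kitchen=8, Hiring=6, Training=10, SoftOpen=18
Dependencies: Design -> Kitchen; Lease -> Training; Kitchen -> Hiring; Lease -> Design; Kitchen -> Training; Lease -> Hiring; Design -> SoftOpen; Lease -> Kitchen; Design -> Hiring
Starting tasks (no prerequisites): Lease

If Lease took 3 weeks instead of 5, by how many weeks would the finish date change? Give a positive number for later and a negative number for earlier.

The binding path is Lease→Design→Kitchen→Training = 5+11+8+10 = 34; finish at 34 weeks.
Lease lies on that path, so at 3 weeks the path becomes 32 weeks.
The critical path is still Lease→Design→Kitchen→Training; finish is now 32 weeks.
Change in finish: 32 − 34 = -2 weeks.

-2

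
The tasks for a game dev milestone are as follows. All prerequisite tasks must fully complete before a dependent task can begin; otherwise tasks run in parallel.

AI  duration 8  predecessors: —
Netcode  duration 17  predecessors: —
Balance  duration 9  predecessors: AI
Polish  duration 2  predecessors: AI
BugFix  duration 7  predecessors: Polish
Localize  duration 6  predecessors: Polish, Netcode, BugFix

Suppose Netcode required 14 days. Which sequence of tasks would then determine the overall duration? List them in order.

Baseline: Netcode→Localize = 17+6 = 23 → 23 days.
Since Netcode is critical, the -3 change carries straight to that chain (now 20 days).
The binding chain switches to AI→Polish→BugFix→Localize = 8+2+7+6 = 23; finish 23 days.

AI, Polish, BugFix, Localize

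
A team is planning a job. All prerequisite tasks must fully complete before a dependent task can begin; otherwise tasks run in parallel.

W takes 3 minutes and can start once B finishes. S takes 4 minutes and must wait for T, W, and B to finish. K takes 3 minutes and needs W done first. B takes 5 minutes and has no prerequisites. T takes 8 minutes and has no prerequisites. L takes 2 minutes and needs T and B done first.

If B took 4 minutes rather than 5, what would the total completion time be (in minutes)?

The binding path is B→W→S = 5+3+4 = 12; finish at 12 minutes.
B is on the critical path; changing it to 4 makes that path 11 minutes.
The binding chain switches to T→S = 8+4 = 12; finish 12 minutes.

12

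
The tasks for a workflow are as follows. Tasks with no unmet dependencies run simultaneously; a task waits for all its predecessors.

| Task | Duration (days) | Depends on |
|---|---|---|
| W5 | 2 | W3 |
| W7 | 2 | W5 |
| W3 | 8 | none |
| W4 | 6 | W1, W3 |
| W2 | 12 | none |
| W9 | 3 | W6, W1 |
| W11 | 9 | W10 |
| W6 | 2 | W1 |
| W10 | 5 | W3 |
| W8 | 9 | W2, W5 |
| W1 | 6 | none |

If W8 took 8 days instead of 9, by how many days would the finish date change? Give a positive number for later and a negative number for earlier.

0

As given, the longest chain is W3→W10→W11 = 8+5+9 = 22, so the finish is 22 days.
W8 has 1 day of float (longest path through it is 21).
No other chain overtakes it, so the finish is 22 days.
Change in finish: 22 − 22 = +0 days.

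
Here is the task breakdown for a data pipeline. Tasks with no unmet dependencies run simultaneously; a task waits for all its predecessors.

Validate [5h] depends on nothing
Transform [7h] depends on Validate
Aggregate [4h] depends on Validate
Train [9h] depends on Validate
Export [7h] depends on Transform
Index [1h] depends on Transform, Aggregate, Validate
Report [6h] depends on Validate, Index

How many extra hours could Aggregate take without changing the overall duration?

Validate→Transform→Export = 5+7+7 = 19 sets the makespan at 19 hours.
Aggregate finishes as early as 9 and must finish by 12.
Slack of Aggregate = 8 − 5 = 3 hours.

3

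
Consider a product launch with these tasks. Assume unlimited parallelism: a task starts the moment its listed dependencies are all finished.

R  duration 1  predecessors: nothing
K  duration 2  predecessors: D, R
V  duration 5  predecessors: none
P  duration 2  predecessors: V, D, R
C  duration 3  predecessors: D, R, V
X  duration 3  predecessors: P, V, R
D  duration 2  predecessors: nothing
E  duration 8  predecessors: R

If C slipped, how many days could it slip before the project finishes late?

V→P→X = 5+2+3 = 10 sets the makespan at 10 days.
The longest chain containing C totals 8 days.
Slack of C = 7 − 5 = 2 days.

2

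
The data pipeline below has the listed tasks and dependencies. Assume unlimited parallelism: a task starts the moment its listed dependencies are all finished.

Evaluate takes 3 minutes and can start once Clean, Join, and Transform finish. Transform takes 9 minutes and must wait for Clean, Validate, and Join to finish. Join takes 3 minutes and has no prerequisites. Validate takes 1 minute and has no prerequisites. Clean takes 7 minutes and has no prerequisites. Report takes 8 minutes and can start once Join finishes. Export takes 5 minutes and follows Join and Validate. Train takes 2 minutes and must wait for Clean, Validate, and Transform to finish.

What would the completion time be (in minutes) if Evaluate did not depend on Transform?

With the dependency in place, Clean→Transform→Evaluate = 7+9+3 = 19 sets the finish at 19 minutes.
Without Transform→Evaluate, Evaluate's earliest start moves from 16 to 7.
After: Clean→Transform→Train = 7+9+2 = 18 → 18 minutes.

18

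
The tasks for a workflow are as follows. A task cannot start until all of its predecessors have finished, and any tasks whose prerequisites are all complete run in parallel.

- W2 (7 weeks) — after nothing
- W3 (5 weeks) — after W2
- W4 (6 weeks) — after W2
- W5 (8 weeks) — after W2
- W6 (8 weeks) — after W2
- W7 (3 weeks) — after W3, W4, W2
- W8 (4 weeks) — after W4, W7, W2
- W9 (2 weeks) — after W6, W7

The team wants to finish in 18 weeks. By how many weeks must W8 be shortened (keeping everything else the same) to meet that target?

Current finish: 20 weeks; target: 18.
W8 is on every critical path, so each week cut from W8 cuts the finish by one (this holds down to a finish of 18).
Need 20 − 18 = 2 weeks off W8 → W8 becomes 2 weeks, finish becomes 18.

2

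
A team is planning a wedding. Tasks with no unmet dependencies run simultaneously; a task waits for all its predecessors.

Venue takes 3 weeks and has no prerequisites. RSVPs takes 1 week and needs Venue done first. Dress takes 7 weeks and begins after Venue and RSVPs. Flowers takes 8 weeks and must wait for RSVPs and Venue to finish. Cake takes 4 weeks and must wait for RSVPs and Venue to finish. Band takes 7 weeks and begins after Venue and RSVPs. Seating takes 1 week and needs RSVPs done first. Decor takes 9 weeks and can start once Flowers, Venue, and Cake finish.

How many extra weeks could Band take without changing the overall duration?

10

Critical path: Venue→RSVPs→Flowers→Decor = 3+1+8+9 = 21, so the finish is 21 weeks.
Longest path through Band: 11 weeks (earliest finish 11, latest finish 21).
Slack of Band = 14 − 4 = 10 weeks.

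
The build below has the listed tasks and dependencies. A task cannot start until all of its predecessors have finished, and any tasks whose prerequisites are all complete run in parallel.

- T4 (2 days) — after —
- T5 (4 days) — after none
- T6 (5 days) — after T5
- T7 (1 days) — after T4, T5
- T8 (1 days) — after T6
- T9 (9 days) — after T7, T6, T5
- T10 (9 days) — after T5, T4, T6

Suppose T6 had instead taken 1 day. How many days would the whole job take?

The binding path is T5→T6→T9 = 4+5+9 = 18; finish at 18 days.
T6 is on the critical path; changing it to 1 makes that path 14 days.
That remains the longest chain; total 14 days.

14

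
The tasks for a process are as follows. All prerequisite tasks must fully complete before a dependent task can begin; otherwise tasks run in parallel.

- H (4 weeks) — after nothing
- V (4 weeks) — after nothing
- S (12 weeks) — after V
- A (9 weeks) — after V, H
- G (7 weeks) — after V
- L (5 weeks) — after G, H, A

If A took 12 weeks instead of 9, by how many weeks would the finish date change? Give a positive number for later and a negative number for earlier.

Critical path before the change: H→A→L = 4+9+5 = 18 giving 18 weeks.
A lies on that path, so at 12 weeks the path becomes 21 weeks.
No other chain overtakes it, so the finish is 21 weeks.
Change in finish: 21 − 18 = +3 weeks.

3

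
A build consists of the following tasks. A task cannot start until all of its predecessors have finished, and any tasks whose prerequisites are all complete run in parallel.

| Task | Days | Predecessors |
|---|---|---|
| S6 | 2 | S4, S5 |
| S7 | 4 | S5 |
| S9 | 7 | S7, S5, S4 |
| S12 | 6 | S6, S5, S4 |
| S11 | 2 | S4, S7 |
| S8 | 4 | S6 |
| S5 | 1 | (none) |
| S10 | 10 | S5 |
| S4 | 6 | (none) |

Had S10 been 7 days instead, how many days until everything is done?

Actual critical path: S4→S6→S12 = 6+2+6 = 14 ⇒ 14 days.
S10 is off the critical path — its longest chain is 11 days, giving 3 of slack.
The critical path is still S4→S6→S12; finish is now 14 days.

14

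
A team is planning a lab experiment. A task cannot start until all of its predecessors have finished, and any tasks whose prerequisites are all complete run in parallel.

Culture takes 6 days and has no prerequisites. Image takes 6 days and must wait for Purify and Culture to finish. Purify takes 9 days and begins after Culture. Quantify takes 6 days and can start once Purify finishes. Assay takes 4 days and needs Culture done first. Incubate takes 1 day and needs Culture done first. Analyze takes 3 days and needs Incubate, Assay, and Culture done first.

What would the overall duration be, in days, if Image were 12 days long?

Actual critical path: Culture→Purify→Image = 6+9+6 = 21 ⇒ 21 days.
Image lies on that path, so at 12 days the path becomes 27 days.
No other chain overtakes it, so the finish is 27 days.

27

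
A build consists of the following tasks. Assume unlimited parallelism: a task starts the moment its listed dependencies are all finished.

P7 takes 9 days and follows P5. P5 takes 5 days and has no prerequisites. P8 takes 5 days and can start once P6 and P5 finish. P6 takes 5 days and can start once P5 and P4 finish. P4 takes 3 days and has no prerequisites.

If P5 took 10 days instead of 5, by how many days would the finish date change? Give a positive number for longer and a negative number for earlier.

5

Baseline: P5→P6→P8 = 5+5+5 = 15 → 15 days.
Since P5 is critical, the +5 change carries straight to that chain (now 20 days).
That remains the longest chain; total 20 days.
Change in finish: 20 − 15 = +5 days.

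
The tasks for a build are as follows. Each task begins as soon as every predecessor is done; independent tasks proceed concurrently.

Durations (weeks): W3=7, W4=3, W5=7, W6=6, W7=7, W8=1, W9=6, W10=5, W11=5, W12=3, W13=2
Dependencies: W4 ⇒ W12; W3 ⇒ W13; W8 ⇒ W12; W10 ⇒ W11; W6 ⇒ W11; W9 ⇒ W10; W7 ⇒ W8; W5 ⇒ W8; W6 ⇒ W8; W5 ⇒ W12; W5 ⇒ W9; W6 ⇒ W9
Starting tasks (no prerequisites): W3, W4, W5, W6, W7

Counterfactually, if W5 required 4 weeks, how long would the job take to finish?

22

Baseline: W5→W9→W10→W11 = 7+6+5+5 = 23 → 23 weeks.
W5 lies on that path, so at 4 weeks the path becomes 20 weeks.
Now W6→W9→W10→W11 = 6+6+5+5 = 22 is longest, so the finish becomes 22 weeks.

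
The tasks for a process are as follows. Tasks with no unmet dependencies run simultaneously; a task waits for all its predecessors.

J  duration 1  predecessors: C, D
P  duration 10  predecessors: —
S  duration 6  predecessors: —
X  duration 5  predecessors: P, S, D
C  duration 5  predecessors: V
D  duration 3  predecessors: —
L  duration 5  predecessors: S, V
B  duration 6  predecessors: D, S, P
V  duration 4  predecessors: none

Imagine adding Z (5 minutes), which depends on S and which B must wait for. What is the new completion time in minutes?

17

Originally the project takes 16 minutes.
With Z inserted, B now waits for max(D, S, P, Z).
New critical path: S→Z→B = 6+5+6 = 17 ⇒ 17 minutes.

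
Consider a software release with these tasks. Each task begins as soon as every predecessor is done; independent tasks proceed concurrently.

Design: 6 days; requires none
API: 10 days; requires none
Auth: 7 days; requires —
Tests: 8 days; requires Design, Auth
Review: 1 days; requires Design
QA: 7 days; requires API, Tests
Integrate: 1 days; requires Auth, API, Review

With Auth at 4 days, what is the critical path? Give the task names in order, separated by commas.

Design, Tests, QA

The binding path is Auth→Tests→QA = 7+8+7 = 22; finish at 22 days.
Since Auth is critical, the -3 change carries straight to that chain (now 19 days).
Now Design→Tests→QA = 6+8+7 = 21 is longest, so the finish becomes 21 days.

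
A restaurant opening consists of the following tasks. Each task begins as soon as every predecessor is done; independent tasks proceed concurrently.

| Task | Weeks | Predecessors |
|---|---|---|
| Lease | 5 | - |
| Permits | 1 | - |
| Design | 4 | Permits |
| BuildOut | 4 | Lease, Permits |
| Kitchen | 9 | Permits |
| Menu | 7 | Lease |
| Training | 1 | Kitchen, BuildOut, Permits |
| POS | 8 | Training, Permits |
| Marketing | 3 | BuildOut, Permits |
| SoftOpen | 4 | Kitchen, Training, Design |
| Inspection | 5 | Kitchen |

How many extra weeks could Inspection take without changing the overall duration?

4

Permits→Kitchen→Training→POS = 1+9+1+8 = 19 sets the makespan at 19 weeks.
The longest chain containing Inspection totals 15 weeks.
So Inspection can slip 19 − 15 = 4 weeks.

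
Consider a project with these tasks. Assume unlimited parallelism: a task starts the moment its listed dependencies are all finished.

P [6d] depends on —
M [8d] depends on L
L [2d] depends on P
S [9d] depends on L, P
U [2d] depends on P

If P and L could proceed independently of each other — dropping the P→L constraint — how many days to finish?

With the dependency in place, P→L→S = 6+2+9 = 17 sets the finish at 17 days.
Without P→L, L's earliest start moves from 6 to 0.
The longest chain is now P→S = 6+9 = 15, so the job takes 15 days.

15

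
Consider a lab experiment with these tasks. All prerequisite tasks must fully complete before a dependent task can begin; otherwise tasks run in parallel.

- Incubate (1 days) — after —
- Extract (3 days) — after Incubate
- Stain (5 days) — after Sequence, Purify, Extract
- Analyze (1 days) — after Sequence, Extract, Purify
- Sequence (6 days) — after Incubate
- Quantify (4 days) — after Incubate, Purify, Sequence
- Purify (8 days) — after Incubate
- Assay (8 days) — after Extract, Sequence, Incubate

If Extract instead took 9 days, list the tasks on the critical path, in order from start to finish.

Incubate, Extract, Assay

Critical path before the change: Incubate→Sequence→Assay = 1+6+8 = 15 giving 15 days.
The longest path through Extract is only 12 days, so Extract has float 3.
Now Incubate→Extract→Assay = 1+9+8 = 18 is longest, so the finish becomes 18 days.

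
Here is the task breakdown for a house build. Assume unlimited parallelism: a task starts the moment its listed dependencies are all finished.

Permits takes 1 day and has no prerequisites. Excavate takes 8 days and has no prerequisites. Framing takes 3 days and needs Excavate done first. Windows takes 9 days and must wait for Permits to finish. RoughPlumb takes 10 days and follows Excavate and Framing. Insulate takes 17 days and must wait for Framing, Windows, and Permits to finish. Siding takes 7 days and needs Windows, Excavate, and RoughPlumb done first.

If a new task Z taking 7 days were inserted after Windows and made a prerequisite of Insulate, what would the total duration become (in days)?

34

Originally the plan takes 28 days.
With Z inserted, Insulate now waits for max(Framing, Windows, Permits, Z).
New critical path: Permits→Windows→Z→Insulate = 1+9+7+17 = 34 ⇒ 34 days.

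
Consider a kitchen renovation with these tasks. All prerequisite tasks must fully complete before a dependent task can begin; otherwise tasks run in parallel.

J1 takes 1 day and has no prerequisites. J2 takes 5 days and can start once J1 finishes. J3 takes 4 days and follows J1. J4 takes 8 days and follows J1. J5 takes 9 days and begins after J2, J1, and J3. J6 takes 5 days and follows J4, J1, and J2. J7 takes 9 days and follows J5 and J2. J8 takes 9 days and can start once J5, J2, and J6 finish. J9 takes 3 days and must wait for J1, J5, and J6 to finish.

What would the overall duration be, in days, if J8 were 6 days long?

24

As given, the longest chain is J1→J2→J5→J8 = 1+5+9+9 = 24, so the finish is 24 days.
J8 lies on that path, so at 6 days the path becomes 21 days.
New critical path: J1→J2→J5→J7 = 1+5+9+9 = 24 ⇒ 24 days.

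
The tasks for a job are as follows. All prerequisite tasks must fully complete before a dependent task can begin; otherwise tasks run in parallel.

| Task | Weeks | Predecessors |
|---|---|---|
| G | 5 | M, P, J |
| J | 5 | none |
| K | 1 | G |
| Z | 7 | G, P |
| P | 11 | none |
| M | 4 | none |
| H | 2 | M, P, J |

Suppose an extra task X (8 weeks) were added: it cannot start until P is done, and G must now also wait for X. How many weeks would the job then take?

31

Originally the job takes 23 weeks.
With X inserted, G now waits for max(M, P, J, X).
New critical path: P→X→G→Z = 11+8+5+7 = 31 ⇒ 31 weeks.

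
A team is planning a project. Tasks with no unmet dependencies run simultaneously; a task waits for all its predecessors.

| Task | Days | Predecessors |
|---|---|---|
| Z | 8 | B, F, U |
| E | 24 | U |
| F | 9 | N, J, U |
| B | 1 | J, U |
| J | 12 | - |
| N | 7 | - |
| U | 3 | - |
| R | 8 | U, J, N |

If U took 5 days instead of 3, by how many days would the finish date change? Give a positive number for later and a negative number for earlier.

0

As given, the longest chain is J→F→Z = 12+9+8 = 29, so the finish is 29 days.
The longest path through U is only 27 days, so U has float 2.
The critical path is still J→F→Z; finish is now 29 days.
Change in finish: 29 − 29 = +0 days.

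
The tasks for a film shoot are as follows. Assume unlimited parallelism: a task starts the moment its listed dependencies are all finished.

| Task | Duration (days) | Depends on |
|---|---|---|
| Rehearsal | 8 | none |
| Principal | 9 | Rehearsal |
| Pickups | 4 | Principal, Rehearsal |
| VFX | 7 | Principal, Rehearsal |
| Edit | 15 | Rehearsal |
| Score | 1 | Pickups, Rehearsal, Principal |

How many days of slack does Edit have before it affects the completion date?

1

Critical path: Rehearsal→Principal→VFX = 8+9+7 = 24, so the finish is 24 days.
Longest path through Edit: 23 days (earliest finish 23, latest finish 24).
Slack of Edit = 9 − 8 = 1 day.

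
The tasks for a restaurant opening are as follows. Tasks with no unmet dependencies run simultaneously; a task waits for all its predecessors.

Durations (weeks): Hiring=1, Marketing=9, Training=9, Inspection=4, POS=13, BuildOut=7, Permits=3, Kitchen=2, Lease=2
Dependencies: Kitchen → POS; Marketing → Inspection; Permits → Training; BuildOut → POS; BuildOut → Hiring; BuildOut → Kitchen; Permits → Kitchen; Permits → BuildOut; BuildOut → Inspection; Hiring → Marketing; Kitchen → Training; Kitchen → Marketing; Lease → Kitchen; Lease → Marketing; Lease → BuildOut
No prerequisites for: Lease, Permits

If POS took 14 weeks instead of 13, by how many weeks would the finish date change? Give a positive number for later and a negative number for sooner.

Actual critical path: Permits→BuildOut→Kitchen→POS = 3+7+2+13 = 25 ⇒ 25 weeks.
POS is on the critical path; changing it to 14 makes that path 26 weeks.
No other chain overtakes it, so the finish is 26 weeks.
Change in finish: 26 − 25 = +1 weeks.

1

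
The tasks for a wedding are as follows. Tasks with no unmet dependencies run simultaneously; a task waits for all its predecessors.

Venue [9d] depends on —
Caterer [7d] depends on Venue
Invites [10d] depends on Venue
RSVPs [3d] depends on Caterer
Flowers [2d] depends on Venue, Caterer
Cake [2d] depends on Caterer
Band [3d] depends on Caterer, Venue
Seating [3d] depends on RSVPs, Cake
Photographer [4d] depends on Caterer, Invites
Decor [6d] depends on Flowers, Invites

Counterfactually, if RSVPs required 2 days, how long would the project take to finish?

Critical path before the change: Venue→Invites→Decor = 9+10+6 = 25 giving 25 days.
RSVPs has 3 days of float (longest path through it is 22).
That remains the longest chain; total 25 days.

25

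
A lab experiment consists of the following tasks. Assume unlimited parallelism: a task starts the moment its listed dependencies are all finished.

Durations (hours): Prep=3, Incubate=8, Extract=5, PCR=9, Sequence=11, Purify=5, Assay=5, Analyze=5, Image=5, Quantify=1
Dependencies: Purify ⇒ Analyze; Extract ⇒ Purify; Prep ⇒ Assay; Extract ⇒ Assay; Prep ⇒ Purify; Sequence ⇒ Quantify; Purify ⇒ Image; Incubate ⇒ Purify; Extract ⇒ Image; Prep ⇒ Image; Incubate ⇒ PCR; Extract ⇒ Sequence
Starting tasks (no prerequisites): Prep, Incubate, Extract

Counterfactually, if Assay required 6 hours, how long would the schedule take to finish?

Baseline: Incubate→Purify→Analyze = 8+5+5 = 18 → 18 hours.
Assay has 8 hours of float (longest path through it is 10).
The critical path is still Incubate→Purify→Analyze; finish is now 18 hours.

18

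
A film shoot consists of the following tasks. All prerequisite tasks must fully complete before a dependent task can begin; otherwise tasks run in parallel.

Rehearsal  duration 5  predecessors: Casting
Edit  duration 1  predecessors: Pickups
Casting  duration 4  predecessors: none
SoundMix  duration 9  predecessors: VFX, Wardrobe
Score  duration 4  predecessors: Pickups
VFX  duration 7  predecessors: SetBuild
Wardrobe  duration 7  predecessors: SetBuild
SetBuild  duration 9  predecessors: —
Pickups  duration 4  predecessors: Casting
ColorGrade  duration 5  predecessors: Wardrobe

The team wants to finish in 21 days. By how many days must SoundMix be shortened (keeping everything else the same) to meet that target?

4

Current finish: 25 days; target: 21.
SoundMix is on every critical path, so each day cut from SoundMix cuts the finish by one (this holds down to a finish of 21).
Need 25 − 21 = 4 days off SoundMix → SoundMix becomes 5 days, finish becomes 21.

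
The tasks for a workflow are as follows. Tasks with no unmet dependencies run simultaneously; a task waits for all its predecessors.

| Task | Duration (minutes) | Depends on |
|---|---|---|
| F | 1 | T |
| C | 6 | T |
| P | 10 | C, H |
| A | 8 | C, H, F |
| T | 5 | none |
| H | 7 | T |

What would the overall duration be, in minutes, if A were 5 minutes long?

Baseline: T→H→P = 5+7+10 = 22 → 22 minutes.
A has 2 minutes of float (longest path through it is 20).
The critical path is still T→H→P; finish is now 22 minutes.

22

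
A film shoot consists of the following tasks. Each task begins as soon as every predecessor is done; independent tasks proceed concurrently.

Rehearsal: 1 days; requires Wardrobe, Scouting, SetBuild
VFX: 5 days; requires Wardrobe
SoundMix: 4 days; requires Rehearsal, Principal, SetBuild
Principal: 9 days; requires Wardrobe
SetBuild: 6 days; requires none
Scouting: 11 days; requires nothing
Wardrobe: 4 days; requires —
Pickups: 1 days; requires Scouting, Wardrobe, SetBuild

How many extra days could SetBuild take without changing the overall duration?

Critical path: Wardrobe→Principal→SoundMix = 4+9+4 = 17, so the finish is 17 days.
The longest chain containing SetBuild totals 11 days.
So SetBuild can slip 12 − 6 = 6 days.

6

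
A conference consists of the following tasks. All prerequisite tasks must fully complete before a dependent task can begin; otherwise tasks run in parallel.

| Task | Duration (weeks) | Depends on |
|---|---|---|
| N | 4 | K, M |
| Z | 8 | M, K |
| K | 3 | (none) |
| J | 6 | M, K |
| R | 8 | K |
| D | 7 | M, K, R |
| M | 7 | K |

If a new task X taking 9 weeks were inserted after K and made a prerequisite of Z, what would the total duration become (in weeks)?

20

Originally the job takes 18 weeks.
With X inserted, Z now waits for max(M, K, X).
New critical path: K→X→Z = 3+9+8 = 20 ⇒ 20 weeks.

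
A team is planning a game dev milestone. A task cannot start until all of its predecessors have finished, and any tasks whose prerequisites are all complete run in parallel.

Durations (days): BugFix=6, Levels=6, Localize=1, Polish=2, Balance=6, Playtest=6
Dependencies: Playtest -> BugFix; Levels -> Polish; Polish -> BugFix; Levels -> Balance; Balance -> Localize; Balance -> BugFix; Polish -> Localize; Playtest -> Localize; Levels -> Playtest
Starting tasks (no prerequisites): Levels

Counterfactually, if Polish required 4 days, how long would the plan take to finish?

As given, the longest chain is Levels→Balance→BugFix = 6+6+6 = 18, so the finish is 18 days.
The longest path through Polish is only 14 days, so Polish has float 4.
The critical path is still Levels→Balance→BugFix; finish is now 18 days.

18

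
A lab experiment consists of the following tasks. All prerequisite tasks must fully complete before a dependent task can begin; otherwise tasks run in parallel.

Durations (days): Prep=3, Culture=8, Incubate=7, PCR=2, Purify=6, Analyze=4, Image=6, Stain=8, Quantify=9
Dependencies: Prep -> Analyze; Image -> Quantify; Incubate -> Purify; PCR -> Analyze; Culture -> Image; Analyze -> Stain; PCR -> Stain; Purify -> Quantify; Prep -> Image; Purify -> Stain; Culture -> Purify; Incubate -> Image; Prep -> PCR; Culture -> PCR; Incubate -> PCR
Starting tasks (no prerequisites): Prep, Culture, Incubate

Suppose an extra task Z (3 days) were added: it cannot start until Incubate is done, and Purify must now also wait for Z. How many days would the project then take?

25

Originally the project takes 23 days.
With Z inserted, Purify now waits for max(Incubate, Culture, Z).
New critical path: Incubate→Z→Purify→Quantify = 7+3+6+9 = 25 ⇒ 25 days.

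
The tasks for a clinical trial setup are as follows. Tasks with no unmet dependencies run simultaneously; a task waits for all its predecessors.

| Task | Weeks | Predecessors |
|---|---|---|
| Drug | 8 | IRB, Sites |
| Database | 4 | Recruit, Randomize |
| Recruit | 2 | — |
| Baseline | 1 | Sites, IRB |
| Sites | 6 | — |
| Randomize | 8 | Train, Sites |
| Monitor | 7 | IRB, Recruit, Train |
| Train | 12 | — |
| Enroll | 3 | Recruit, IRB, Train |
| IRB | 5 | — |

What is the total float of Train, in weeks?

0

Critical path: Train→Randomize→Database = 12+8+4 = 24, so the finish is 24 weeks.
Longest path through Train: 24 weeks (earliest finish 12, latest finish 12).
Float = 24 − 24 = 0.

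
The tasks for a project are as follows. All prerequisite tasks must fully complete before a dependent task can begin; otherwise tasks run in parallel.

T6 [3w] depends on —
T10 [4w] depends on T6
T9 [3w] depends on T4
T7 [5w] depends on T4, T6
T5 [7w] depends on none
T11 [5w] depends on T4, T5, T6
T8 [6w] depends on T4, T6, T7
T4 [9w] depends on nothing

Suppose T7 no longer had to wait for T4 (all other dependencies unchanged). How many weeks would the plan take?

15

Original critical path: T4→T7→T8 = 9+5+6 = 20 ⇒ 20 weeks.
Without T4→T7, T7's earliest start moves from 9 to 3.
New critical path: T4→T8 = 9+6 = 15 ⇒ 15 weeks.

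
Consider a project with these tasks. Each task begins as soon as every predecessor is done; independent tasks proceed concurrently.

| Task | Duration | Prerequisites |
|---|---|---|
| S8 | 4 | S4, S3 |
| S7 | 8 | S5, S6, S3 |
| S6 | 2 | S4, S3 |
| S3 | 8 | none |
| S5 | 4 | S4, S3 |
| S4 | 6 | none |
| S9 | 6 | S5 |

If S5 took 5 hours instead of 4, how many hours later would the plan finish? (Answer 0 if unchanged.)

1

Baseline: S3→S5→S7 = 8+4+8 = 20 → 20 hours.
S5 is on the critical path; changing it to 5 makes that path 21 hours.
The critical path is still S3→S5→S7; finish is now 21 hours.
Change in finish: 21 − 20 = +1 hours.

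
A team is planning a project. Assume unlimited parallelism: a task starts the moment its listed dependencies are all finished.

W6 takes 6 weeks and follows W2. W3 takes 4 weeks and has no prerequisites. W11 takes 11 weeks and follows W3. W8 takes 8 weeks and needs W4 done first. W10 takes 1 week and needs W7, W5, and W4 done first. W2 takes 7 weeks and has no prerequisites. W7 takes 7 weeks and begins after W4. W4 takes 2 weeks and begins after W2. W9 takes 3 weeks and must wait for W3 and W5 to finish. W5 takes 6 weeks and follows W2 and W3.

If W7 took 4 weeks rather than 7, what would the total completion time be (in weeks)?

As given, the longest chain is W2→W4→W7→W10 = 7+2+7+1 = 17, so the finish is 17 weeks.
Since W7 is critical, the -3 change carries straight to that chain (now 14 weeks).
The binding chain switches to W2→W4→W8 = 7+2+8 = 17; finish 17 weeks.

17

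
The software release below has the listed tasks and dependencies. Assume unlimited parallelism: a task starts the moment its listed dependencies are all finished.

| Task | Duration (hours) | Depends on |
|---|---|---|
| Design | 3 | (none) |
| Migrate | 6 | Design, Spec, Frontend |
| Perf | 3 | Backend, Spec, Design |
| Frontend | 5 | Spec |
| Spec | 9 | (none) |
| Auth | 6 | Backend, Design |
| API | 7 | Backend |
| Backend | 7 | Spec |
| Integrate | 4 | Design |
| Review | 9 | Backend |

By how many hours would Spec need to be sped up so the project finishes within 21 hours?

Current finish: 25 hours; target: 21.
Spec is on every critical path, so each hour cut from Spec cuts the finish by one (this holds down to a finish of 17).
Need 25 − 21 = 4 hours off Spec → Spec becomes 5 hours, finish becomes 21.

4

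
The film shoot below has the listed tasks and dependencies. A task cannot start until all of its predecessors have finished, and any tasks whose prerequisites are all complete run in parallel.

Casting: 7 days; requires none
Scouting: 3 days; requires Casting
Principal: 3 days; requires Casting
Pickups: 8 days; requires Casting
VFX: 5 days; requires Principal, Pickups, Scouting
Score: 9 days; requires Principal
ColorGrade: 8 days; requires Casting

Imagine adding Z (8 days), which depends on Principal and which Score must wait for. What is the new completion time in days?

Originally the plan takes 20 days.
With Z inserted, Score now waits for max(Principal, Z).
New critical path: Casting→Principal→Z→Score = 7+3+8+9 = 27 ⇒ 27 days.

27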